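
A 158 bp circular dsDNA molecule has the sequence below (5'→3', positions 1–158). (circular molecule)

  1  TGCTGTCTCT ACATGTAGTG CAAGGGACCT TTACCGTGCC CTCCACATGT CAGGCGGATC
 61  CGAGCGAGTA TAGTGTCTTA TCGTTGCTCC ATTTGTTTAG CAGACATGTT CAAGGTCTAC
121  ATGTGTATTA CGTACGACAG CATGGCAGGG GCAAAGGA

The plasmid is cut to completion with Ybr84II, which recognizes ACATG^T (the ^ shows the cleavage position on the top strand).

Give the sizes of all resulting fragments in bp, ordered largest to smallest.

59, 50, 34, 15 bp

Ybr84II sites (ACATGT) start at positions 11, 45, 104, 119.
Ybr84II cuts after base 5 of each site (before the last base), so after positions 15, 49, 108, 123.
Circular molecule, 4 cuts → 4 fragments:
  16–49 → 34 bp
  50–108 → 59 bp
  109–123 → 15 bp
  124–158 then 1–15 → 35 + 15 = 50 bp
Sorted largest to smallest: 59, 50, 34, 15 bp.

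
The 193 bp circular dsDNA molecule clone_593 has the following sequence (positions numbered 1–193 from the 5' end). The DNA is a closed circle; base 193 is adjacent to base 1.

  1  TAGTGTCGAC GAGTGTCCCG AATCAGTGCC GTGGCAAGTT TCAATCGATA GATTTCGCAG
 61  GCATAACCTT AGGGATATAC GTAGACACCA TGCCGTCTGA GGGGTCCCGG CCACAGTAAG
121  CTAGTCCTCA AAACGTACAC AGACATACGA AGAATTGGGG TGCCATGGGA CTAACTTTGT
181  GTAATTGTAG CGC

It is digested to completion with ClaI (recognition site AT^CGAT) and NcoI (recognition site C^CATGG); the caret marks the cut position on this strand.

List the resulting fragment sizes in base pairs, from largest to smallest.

The ClaI site (ATCGAT) starts at position 44.
ClaI cuts after base 2 of each site, so after position 45.
The NcoI site (CCATGG) starts at position 163.
NcoI cuts after the first base of each site, so after position 163.
Combined cut positions: 45, 163.
Circular molecule, 2 cuts → 2 fragments:
  46–163 → 118 bp
  164–193 then 1–45 → 30 + 45 = 75 bp
Sorted largest to smallest: 118, 75 bp.

118, 75 bp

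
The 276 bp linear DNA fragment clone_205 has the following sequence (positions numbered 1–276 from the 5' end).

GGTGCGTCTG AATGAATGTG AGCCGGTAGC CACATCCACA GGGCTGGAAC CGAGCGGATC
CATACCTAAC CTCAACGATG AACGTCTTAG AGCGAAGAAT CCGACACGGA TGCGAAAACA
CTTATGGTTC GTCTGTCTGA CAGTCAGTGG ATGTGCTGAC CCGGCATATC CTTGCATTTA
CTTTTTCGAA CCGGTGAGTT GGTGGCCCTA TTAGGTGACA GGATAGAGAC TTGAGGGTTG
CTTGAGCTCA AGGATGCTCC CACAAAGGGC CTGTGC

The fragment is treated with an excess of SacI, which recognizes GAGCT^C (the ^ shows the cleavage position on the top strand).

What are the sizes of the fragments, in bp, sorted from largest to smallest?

248, 28 bp

The SacI site (GAGCTC) starts at position 244.
SacI cuts after base 5 of each site (before the last base), so after position 248.
Linear molecule, 1 cut → 2 fragments:
  1–248 → 248 bp
  249–276 → 28 bp
Sorted largest to smallest: 248, 28 bp.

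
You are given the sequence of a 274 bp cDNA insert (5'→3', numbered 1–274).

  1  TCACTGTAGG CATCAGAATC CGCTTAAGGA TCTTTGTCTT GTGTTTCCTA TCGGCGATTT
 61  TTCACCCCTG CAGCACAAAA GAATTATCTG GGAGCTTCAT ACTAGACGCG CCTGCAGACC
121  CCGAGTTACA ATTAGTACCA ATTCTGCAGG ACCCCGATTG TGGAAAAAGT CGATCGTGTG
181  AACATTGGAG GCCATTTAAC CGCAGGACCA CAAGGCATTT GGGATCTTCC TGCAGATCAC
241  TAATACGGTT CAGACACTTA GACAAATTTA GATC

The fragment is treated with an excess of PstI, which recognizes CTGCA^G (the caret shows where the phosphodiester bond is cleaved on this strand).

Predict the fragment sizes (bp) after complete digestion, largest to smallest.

86, 72, 44, 40, 32 bp

PstI sites (CTGCAG) start at positions 68, 112, 144, 230.
PstI cuts after base 5 of each site (before the last base), so after positions 72, 116, 148, 234.
Linear molecule, 4 cuts → 5 fragments:
  1–72 → 72 bp
  73–116 → 44 bp
  117–148 → 32 bp
  149–234 → 86 bp
  235–274 → 40 bp
Sorted largest to smallest: 86, 72, 44, 40, 32 bp.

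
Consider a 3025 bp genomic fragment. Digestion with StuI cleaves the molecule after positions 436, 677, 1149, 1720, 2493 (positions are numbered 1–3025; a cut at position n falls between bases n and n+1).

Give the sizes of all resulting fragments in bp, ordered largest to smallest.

Linear molecule, 5 cuts → 6 fragments:
  436 − 0 = 436 bp
  677 − 436 = 241 bp
  1149 − 677 = 472 bp
  1720 − 1149 = 571 bp
  2493 − 1720 = 773 bp
  3025 − 2493 = 532 bp
Sorted largest to smallest: 773, 571, 532, 472, 436, 241 bp.

773, 571, 532, 472, 436, 241 bp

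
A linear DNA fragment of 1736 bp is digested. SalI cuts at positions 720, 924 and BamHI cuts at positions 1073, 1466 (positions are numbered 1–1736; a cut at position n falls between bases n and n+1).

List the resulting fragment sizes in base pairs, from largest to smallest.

Combined cut positions (sorted): 720, 924, 1073, 1466.
Linear molecule, 4 cuts → 5 fragments:
  720 − 0 = 720 bp
  924 − 720 = 204 bp
  1073 − 924 = 149 bp
  1466 − 1073 = 393 bp
  1736 − 1466 = 270 bp
Sorted largest to smallest: 720, 393, 270, 204, 149 bp.

720, 393, 270, 204, 149 bp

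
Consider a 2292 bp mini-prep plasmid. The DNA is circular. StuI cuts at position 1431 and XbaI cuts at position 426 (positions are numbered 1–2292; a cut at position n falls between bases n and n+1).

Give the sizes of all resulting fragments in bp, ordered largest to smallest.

Combined cut positions (sorted): 426, 1431.
Circular molecule, 2 cuts → 2 fragments:
  1431 − 426 = 1005 bp
  wrap: 2292 − 1431 + 426 = 1287 bp
Sorted largest to smallest: 1287, 1005 bp.

1287, 1005 bp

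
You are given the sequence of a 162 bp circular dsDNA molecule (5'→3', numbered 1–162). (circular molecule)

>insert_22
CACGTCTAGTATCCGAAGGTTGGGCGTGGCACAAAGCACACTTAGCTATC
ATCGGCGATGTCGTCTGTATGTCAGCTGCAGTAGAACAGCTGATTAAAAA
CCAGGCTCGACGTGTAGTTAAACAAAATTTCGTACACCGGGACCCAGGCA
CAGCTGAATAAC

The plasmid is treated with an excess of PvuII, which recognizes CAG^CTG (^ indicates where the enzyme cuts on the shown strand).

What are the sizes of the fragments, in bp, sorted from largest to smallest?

84, 64, 14 bp

PvuII sites (CAGCTG) start at positions 73, 87, 151.
PvuII cuts after base 3 of each site, so after positions 75, 89, 153.
Circular molecule, 3 cuts → 3 fragments:
  76–89 → 14 bp
  90–153 → 64 bp
  154–162 then 1–75 → 9 + 75 = 84 bp
Sorted largest to smallest: 84, 64, 14 bp.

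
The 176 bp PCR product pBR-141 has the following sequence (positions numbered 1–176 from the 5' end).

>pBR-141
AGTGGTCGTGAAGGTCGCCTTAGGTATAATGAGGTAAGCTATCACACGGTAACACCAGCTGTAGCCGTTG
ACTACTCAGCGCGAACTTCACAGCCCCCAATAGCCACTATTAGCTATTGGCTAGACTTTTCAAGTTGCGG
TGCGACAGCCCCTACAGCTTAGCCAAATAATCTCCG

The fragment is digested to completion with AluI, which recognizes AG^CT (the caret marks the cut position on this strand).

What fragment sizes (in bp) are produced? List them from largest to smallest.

AluI sites (AGCT) start at positions 37, 57, 112, 156.
AluI cuts after base 2 of each site, so after positions 38, 58, 113, 157.
Linear molecule, 4 cuts → 5 fragments:
  1–38 → 38 bp
  39–58 → 20 bp
  59–113 → 55 bp
  114–157 → 44 bp
  158–176 → 19 bp
Sorted largest to smallest: 55, 44, 38, 20, 19 bp.

55, 44, 38, 20, 19 bp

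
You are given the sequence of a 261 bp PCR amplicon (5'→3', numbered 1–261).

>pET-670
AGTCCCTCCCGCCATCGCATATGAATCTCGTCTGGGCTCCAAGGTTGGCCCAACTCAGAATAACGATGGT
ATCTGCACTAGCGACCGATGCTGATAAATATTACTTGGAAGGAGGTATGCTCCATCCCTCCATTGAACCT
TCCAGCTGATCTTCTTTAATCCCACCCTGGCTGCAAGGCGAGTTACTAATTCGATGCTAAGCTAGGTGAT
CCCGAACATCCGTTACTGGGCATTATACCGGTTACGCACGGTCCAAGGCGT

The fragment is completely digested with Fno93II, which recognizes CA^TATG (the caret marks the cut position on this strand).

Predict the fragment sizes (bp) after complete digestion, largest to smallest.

242, 19 bp

The Fno93II site (CATATG) starts at position 18.
Fno93II cuts after base 2 of each site, so after position 19.
Linear molecule, 1 cut → 2 fragments:
  1–19 → 19 bp
  20–261 → 242 bp
Sorted largest to smallest: 242, 19 bp.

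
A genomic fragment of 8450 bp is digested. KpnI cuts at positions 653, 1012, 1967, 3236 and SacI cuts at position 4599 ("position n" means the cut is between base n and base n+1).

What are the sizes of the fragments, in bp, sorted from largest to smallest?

Combined cut positions (sorted): 653, 1012, 1967, 3236, 4599.
Linear molecule, 5 cuts → 6 fragments:
  653 − 0 = 653 bp
  1012 − 653 = 359 bp
  1967 − 1012 = 955 bp
  3236 − 1967 = 1269 bp
  4599 − 3236 = 1363 bp
  8450 − 4599 = 3851 bp
Sorted largest to smallest: 3851, 1363, 1269, 955, 653, 359 bp.

3851, 1363, 1269, 955, 653, 359 bp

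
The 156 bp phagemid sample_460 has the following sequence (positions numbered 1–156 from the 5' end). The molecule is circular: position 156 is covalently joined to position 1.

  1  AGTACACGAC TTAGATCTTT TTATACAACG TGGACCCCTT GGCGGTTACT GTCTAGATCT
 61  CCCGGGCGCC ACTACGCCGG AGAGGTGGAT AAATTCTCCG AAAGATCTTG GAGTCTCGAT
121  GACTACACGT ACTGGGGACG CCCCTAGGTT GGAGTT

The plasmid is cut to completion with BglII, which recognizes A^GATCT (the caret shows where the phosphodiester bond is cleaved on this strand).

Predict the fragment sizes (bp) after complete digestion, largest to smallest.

BglII sites (AGATCT) start at positions 13, 55, 103.
BglII cuts after the first base of each site, so after positions 13, 55, 103.
Circular molecule, 3 cuts → 3 fragments:
  14–55 → 42 bp
  56–103 → 48 bp
  104–156 then 1–13 → 53 + 13 = 66 bp
Sorted largest to smallest: 66, 48, 42 bp.

66, 48, 42 bp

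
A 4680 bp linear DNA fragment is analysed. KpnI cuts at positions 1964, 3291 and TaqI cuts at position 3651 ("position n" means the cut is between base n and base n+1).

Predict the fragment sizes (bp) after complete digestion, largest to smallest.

Combined cut positions (sorted): 1964, 3291, 3651.
Linear molecule, 3 cuts → 4 fragments:
  1964 − 0 = 1964 bp
  3291 − 1964 = 1327 bp
  3651 − 3291 = 360 bp
  4680 − 3651 = 1029 bp
Sorted largest to smallest: 1964, 1327, 1029, 360 bp.

1964, 1327, 1029, 360 bp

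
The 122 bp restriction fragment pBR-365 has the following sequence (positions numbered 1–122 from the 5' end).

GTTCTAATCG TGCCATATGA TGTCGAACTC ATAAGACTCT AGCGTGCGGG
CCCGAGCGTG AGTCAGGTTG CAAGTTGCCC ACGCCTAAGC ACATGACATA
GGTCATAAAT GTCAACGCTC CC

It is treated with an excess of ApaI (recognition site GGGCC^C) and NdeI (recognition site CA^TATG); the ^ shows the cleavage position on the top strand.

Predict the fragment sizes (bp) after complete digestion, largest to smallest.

The ApaI site (GGGCCC) starts at position 48.
ApaI cuts after base 5 of each site (before the last base), so after position 52.
The NdeI site (CATATG) starts at position 14.
NdeI cuts after base 2 of each site, so after position 15.
Combined cut positions: 15, 52.
Linear molecule, 2 cuts → 3 fragments:
  1–15 → 15 bp
  16–52 → 37 bp
  53–122 → 70 bp
Sorted largest to smallest: 70, 37, 15 bp.

70, 37, 15 bp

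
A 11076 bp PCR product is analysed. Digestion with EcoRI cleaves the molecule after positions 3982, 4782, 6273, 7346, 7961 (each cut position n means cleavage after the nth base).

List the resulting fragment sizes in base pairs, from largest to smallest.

Linear molecule, 5 cuts → 6 fragments:
  3982 − 0 = 3982 bp
  4782 − 3982 = 800 bp
  6273 − 4782 = 1491 bp
  7346 − 6273 = 1073 bp
  7961 − 7346 = 615 bp
  11076 − 7961 = 3115 bp
Sorted largest to smallest: 3982, 3115, 1491, 1073, 800, 615 bp.

3982, 3115, 1491, 1073, 800, 615 bp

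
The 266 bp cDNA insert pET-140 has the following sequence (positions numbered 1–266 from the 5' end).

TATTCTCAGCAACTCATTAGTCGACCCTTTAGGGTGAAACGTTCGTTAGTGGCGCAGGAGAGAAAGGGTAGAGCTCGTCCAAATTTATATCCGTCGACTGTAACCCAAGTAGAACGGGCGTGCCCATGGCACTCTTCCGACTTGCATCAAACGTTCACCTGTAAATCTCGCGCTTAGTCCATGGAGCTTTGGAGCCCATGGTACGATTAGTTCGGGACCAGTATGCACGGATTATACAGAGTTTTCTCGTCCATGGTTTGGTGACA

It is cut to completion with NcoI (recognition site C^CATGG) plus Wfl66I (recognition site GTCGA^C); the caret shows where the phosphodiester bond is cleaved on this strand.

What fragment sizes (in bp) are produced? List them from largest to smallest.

73, 55, 55, 27, 24, 17, 15 bp

NcoI sites (CCATGG) start at positions 124, 179, 196, 251.
NcoI cuts after the first base of each site, so after positions 124, 179, 196, 251.
Wfl66I sites (GTCGAC) start at positions 20, 93.
Wfl66I cuts after base 5 of each site (before the last base), so after positions 24, 97.
Combined cut positions: 24, 97, 124, 179, 196, 251.
Linear molecule, 6 cuts → 7 fragments:
  1–24 → 24 bp
  25–97 → 73 bp
  98–124 → 27 bp
  125–179 → 55 bp
  180–196 → 17 bp
  197–251 → 55 bp
  252–266 → 15 bp
Sorted largest to smallest: 73, 55, 55, 27, 24, 17, 15 bp.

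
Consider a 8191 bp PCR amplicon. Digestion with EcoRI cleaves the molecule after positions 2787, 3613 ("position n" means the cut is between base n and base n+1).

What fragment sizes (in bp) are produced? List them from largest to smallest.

Linear molecule, 2 cuts → 3 fragments:
  2787 − 0 = 2787 bp
  3613 − 2787 = 826 bp
  8191 − 3613 = 4578 bp
Sorted largest to smallest: 4578, 2787, 826 bp.

4578, 2787, 826 bp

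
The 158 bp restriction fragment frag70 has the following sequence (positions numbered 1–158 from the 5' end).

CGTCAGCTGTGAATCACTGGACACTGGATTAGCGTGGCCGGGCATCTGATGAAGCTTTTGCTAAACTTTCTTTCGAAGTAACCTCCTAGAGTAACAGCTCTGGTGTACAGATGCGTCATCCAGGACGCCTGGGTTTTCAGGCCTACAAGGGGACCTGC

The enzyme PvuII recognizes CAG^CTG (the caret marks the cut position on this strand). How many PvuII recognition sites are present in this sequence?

CAGCTG occurs starting at position 4.
PvuII cuts at 1 site.

1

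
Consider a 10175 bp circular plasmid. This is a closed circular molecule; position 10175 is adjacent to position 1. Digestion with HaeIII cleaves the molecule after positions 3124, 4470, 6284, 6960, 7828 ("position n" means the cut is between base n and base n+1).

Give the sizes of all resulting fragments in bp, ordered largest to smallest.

5471, 1814, 1346, 868, 676 bp

Circular molecule, 5 cuts → 5 fragments:
  4470 − 3124 = 1346 bp
  6284 − 4470 = 1814 bp
  6960 − 6284 = 676 bp
  7828 − 6960 = 868 bp
  wrap: 10175 − 7828 + 3124 = 5471 bp
Sorted largest to smallest: 5471, 1814, 1346, 868, 676 bp.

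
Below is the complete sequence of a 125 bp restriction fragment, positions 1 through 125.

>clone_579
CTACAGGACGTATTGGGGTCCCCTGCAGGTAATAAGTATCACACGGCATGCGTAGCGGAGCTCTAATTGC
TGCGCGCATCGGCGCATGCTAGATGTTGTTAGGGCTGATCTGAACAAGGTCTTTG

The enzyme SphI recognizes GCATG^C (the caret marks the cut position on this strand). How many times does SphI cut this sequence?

GCATGC occurs starting at positions 46, 84.
SphI cuts at 2 sites.

2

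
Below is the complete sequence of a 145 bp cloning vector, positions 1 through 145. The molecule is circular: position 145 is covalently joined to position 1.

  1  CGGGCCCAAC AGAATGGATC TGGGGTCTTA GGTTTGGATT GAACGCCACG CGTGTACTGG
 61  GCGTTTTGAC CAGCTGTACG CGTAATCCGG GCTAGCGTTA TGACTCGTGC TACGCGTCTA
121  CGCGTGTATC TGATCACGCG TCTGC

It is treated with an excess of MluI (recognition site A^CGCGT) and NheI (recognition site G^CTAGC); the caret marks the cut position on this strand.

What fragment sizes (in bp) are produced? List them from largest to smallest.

57, 30, 21, 16, 13, 8 bp

MluI sites (ACGCGT) start at positions 48, 78, 112, 120, 136.
MluI cuts after the first base of each site, so after positions 48, 78, 112, 120, 136.
The NheI site (GCTAGC) starts at position 91.
NheI cuts after the first base of each site, so after position 91.
Combined cut positions: 48, 78, 91, 112, 120, 136.
Circular molecule, 6 cuts → 6 fragments:
  49–78 → 30 bp
  79–91 → 13 bp
  92–112 → 21 bp
  113–120 → 8 bp
  121–136 → 16 bp
  137–145 then 1–48 → 9 + 48 = 57 bp
Sorted largest to smallest: 57, 30, 21, 16, 13, 8 bp.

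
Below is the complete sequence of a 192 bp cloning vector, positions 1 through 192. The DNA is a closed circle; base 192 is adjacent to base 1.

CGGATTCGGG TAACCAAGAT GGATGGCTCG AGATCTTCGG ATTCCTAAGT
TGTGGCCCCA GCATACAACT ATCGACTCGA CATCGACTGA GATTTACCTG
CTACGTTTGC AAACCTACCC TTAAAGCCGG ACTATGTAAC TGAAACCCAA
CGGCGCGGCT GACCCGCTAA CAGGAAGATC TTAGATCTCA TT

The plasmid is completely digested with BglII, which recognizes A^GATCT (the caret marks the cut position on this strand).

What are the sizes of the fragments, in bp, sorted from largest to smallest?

145, 40, 7 bp

BglII sites (AGATCT) start at positions 31, 176, 183.
BglII cuts after the first base of each site, so after positions 31, 176, 183.
Circular molecule, 3 cuts → 3 fragments:
  32–176 → 145 bp
  177–183 → 7 bp
  184–192 then 1–31 → 9 + 31 = 40 bp
Sorted largest to smallest: 145, 40, 7 bp.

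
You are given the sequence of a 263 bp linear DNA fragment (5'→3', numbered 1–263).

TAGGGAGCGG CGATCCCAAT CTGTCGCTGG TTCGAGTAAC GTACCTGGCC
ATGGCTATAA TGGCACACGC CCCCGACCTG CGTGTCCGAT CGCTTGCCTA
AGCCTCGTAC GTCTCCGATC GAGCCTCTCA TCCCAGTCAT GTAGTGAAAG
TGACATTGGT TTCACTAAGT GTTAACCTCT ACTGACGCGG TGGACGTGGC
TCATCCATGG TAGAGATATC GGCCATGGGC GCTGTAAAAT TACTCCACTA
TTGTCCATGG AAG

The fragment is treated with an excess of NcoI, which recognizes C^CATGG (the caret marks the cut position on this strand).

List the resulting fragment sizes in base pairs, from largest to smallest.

NcoI sites (CCATGG) start at positions 49, 205, 223, 255.
NcoI cuts after the first base of each site, so after positions 49, 205, 223, 255.
Linear molecule, 4 cuts → 5 fragments:
  1–49 → 49 bp
  50–205 → 156 bp
  206–223 → 18 bp
  224–255 → 32 bp
  256–263 → 8 bp
Sorted largest to smallest: 156, 49, 32, 18, 8 bp.

156, 49, 32, 18, 8 bp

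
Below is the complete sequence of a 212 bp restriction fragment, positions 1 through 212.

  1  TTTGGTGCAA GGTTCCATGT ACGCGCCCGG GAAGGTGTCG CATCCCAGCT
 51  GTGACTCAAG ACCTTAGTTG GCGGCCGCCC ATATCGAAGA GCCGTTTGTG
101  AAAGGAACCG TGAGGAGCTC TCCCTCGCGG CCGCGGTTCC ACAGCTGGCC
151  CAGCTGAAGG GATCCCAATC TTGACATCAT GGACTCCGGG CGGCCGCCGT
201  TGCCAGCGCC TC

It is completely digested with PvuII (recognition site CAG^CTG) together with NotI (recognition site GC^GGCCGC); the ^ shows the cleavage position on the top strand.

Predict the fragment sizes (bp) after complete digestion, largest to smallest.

56, 48, 38, 24, 21, 16, 9 bp

PvuII sites (CAGCTG) start at positions 46, 142, 151.
PvuII cuts after base 3 of each site, so after positions 48, 144, 153.
NotI sites (GCGGCCGC) start at positions 71, 127, 190.
NotI cuts after base 2 of each site, so after positions 72, 128, 191.
Combined cut positions: 48, 72, 128, 144, 153, 191.
Linear molecule, 6 cuts → 7 fragments:
  1–48 → 48 bp
  49–72 → 24 bp
  73–128 → 56 bp
  129–144 → 16 bp
  145–153 → 9 bp
  154–191 → 38 bp
  192–212 → 21 bp
Sorted largest to smallest: 56, 48, 38, 24, 21, 16, 9 bp.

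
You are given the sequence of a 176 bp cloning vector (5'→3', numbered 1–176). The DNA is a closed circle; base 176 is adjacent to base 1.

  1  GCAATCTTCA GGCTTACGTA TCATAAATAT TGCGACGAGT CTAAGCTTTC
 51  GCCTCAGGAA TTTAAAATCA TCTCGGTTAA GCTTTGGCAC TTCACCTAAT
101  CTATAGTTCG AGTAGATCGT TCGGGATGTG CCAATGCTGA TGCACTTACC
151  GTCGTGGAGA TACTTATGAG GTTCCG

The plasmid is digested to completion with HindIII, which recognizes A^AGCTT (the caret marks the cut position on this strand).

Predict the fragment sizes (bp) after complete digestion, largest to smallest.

HindIII sites (AAGCTT) start at positions 43, 79.
HindIII cuts after the first base of each site, so after positions 43, 79.
Circular molecule, 2 cuts → 2 fragments:
  44–79 → 36 bp
  80–176 then 1–43 → 97 + 43 = 140 bp
Sorted largest to smallest: 140, 36 bp.

140, 36 bp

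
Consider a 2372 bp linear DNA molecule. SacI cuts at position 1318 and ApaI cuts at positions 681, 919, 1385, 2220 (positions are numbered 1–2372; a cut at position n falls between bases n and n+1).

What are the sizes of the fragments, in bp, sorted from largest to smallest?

835, 681, 399, 238, 152, 67 bp

Combined cut positions (sorted): 681, 919, 1318, 1385, 2220.
Linear molecule, 5 cuts → 6 fragments:
  681 − 0 = 681 bp
  919 − 681 = 238 bp
  1318 − 919 = 399 bp
  1385 − 1318 = 67 bp
  2220 − 1385 = 835 bp
  2372 − 2220 = 152 bp
Sorted largest to smallest: 835, 681, 399, 238, 152, 67 bp.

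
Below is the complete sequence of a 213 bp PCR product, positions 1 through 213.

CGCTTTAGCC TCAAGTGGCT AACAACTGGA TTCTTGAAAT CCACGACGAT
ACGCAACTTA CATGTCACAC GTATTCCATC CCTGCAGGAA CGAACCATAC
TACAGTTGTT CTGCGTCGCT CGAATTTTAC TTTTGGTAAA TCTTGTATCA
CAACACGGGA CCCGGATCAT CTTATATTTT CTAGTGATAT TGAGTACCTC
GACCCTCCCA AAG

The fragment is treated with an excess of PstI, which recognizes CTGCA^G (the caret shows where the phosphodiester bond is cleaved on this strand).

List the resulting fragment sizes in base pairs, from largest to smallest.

127, 86 bp

The PstI site (CTGCAG) starts at position 82.
PstI cuts after base 5 of each site (before the last base), so after position 86.
Linear molecule, 1 cut → 2 fragments:
  1–86 → 86 bp
  87–213 → 127 bp
Sorted largest to smallest: 127, 86 bp.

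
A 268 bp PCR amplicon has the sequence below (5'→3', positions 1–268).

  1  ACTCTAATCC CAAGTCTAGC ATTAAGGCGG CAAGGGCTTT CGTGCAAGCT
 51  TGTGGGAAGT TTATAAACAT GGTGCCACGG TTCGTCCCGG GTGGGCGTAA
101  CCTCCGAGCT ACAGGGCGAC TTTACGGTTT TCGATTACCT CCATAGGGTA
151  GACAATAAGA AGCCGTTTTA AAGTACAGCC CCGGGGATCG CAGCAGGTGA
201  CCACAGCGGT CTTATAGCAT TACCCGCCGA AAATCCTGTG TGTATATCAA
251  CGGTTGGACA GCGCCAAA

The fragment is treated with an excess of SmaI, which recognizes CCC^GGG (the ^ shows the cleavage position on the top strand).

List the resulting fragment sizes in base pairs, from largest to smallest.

94, 88, 86 bp

SmaI sites (CCCGGG) start at positions 86, 180.
SmaI cuts after base 3 of each site, so after positions 88, 182.
Linear molecule, 2 cuts → 3 fragments:
  1–88 → 88 bp
  89–182 → 94 bp
  183–268 → 86 bp
Sorted largest to smallest: 94, 88, 86 bp.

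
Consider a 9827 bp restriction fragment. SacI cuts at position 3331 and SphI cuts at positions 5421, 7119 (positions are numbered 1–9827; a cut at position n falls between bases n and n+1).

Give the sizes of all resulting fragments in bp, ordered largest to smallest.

Combined cut positions (sorted): 3331, 5421, 7119.
Linear molecule, 3 cuts → 4 fragments:
  3331 − 0 = 3331 bp
  5421 − 3331 = 2090 bp
  7119 − 5421 = 1698 bp
  9827 − 7119 = 2708 bp
Sorted largest to smallest: 3331, 2708, 2090, 1698 bp.

3331, 2708, 2090, 1698 bp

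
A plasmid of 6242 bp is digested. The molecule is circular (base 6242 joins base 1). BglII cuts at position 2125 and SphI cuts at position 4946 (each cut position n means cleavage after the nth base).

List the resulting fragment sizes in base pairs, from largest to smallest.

Combined cut positions (sorted): 2125, 4946.
Circular molecule, 2 cuts → 2 fragments:
  4946 − 2125 = 2821 bp
  wrap: 6242 − 4946 + 2125 = 3421 bp
Sorted largest to smallest: 3421, 2821 bp.

3421, 2821 bp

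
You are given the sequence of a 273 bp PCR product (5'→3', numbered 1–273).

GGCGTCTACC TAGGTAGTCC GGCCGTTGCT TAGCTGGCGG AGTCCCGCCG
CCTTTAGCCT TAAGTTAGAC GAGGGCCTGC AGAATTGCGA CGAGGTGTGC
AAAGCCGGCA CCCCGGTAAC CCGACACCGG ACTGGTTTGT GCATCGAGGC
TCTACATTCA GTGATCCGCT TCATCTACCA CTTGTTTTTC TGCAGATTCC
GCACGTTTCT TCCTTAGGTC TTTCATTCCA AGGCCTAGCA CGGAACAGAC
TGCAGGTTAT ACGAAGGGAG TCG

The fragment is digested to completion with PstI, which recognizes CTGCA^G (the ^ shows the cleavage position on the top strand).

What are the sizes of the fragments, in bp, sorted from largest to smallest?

PstI sites (CTGCAG) start at positions 77, 190, 250.
PstI cuts after base 5 of each site (before the last base), so after positions 81, 194, 254.
Linear molecule, 3 cuts → 4 fragments:
  1–81 → 81 bp
  82–194 → 113 bp
  195–254 → 60 bp
  255–273 → 19 bp
Sorted largest to smallest: 113, 81, 60, 19 bp.

113, 81, 60, 19 bp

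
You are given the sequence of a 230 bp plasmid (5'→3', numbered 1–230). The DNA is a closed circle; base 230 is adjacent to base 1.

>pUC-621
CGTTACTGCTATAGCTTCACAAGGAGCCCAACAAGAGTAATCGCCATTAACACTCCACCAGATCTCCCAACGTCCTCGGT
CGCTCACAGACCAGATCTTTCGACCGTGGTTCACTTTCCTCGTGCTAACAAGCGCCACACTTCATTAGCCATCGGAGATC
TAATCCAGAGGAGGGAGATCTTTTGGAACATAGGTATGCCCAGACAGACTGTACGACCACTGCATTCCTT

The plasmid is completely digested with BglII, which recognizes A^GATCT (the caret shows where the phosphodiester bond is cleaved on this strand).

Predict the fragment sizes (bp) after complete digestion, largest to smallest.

114, 63, 33, 20 bp

BglII sites (AGATCT) start at positions 60, 93, 156, 176.
BglII cuts after the first base of each site, so after positions 60, 93, 156, 176.
Circular molecule, 4 cuts → 4 fragments:
  61–93 → 33 bp
  94–156 → 63 bp
  157–176 → 20 bp
  177–230 then 1–60 → 54 + 60 = 114 bp
Sorted largest to smallest: 114, 63, 33, 20 bp.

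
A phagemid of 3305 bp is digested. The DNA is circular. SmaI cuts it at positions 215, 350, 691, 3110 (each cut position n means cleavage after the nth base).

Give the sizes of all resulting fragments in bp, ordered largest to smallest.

2419, 410, 341, 135 bp

Circular molecule, 4 cuts → 4 fragments:
  350 − 215 = 135 bp
  691 − 350 = 341 bp
  3110 − 691 = 2419 bp
  wrap: 3305 − 3110 + 215 = 410 bp
Sorted largest to smallest: 2419, 410, 341, 135 bp.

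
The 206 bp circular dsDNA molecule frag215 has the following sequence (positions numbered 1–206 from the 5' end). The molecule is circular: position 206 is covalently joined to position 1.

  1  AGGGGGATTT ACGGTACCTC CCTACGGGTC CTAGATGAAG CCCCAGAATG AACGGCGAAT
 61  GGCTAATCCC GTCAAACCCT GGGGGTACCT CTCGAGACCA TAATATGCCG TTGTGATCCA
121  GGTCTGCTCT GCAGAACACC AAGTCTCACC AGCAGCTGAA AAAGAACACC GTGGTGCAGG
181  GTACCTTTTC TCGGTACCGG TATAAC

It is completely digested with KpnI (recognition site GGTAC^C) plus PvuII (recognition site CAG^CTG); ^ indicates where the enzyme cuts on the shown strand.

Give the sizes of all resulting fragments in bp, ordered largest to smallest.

71, 67, 29, 26, 13 bp

KpnI sites (GGTACC) start at positions 13, 84, 180, 193.
KpnI cuts after base 5 of each site (before the last base), so after positions 17, 88, 184, 197.
The PvuII site (CAGCTG) starts at position 153.
PvuII cuts after base 3 of each site, so after position 155.
Combined cut positions: 17, 88, 155, 184, 197.
Circular molecule, 5 cuts → 5 fragments:
  18–88 → 71 bp
  89–155 → 67 bp
  156–184 → 29 bp
  185–197 → 13 bp
  198–206 then 1–17 → 9 + 17 = 26 bp
Sorted largest to smallest: 71, 67, 29, 26, 13 bp.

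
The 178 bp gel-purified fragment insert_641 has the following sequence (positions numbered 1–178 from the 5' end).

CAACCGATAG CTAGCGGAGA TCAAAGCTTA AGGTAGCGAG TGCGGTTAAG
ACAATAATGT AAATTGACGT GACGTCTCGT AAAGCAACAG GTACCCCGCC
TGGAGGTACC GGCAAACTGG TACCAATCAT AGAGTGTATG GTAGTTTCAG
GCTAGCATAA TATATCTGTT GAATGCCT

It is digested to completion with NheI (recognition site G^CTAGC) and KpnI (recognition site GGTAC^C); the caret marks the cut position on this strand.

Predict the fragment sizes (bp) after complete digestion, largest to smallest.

84, 28, 27, 15, 14, 10 bp

NheI sites (GCTAGC) start at positions 10, 151.
NheI cuts after the first base of each site, so after positions 10, 151.
KpnI sites (GGTACC) start at positions 90, 105, 119.
KpnI cuts after base 5 of each site (before the last base), so after positions 94, 109, 123.
Combined cut positions: 10, 94, 109, 123, 151.
Linear molecule, 5 cuts → 6 fragments:
  1–10 → 10 bp
  11–94 → 84 bp
  95–109 → 15 bp
  110–123 → 14 bp
  124–151 → 28 bp
  152–178 → 27 bp
Sorted largest to smallest: 84, 28, 27, 15, 14, 10 bp.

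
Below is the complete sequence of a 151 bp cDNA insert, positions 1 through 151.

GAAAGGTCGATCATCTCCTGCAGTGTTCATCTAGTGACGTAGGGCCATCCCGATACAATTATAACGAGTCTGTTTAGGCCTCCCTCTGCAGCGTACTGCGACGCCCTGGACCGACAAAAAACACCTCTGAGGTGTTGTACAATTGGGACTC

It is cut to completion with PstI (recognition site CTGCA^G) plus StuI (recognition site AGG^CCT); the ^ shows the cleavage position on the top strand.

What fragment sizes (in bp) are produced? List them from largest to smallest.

PstI sites (CTGCAG) start at positions 18, 86.
PstI cuts after base 5 of each site (before the last base), so after positions 22, 90.
The StuI site (AGGCCT) starts at position 76.
StuI cuts after base 3 of each site, so after position 78.
Combined cut positions: 22, 78, 90.
Linear molecule, 3 cuts → 4 fragments:
  1–22 → 22 bp
  23–78 → 56 bp
  79–90 → 12 bp
  91–151 → 61 bp
Sorted largest to smallest: 61, 56, 22, 12 bp.

61, 56, 22, 12 bp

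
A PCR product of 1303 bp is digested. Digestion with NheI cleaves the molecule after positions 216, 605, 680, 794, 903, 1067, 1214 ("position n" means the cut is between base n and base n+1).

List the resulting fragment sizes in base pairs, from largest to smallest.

Linear molecule, 7 cuts → 8 fragments:
  216 − 0 = 216 bp
  605 − 216 = 389 bp
  680 − 605 = 75 bp
  794 − 680 = 114 bp
  903 − 794 = 109 bp
  1067 − 903 = 164 bp
  1214 − 1067 = 147 bp
  1303 − 1214 = 89 bp
Sorted largest to smallest: 389, 216, 164, 147, 114, 109, 89, 75 bp.

389, 216, 164, 147, 114, 109, 89, 75 bp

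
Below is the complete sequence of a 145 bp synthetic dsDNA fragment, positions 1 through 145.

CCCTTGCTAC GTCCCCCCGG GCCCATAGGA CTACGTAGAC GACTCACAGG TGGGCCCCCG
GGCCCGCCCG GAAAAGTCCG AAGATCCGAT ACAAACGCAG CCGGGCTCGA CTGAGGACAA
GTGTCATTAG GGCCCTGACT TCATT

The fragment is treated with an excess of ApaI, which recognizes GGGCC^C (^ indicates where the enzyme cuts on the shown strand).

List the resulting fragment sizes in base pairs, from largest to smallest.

70, 33, 23, 11, 8 bp

ApaI sites (GGGCCC) start at positions 19, 52, 60, 130.
ApaI cuts after base 5 of each site (before the last base), so after positions 23, 56, 64, 134.
Linear molecule, 4 cuts → 5 fragments:
  1–23 → 23 bp
  24–56 → 33 bp
  57–64 → 8 bp
  65–134 → 70 bp
  135–145 → 11 bp
Sorted largest to smallest: 70, 33, 23, 11, 8 bp.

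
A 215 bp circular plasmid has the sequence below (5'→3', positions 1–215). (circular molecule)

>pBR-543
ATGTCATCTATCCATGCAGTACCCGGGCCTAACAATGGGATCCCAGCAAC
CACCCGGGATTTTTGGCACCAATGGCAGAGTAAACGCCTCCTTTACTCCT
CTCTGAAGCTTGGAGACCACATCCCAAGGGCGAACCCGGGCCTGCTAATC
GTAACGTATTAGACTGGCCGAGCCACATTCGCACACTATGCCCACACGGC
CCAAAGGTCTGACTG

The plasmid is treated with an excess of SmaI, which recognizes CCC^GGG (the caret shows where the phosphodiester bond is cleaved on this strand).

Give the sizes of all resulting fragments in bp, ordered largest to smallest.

102, 82, 31 bp

SmaI sites (CCCGGG) start at positions 22, 53, 135.
SmaI cuts after base 3 of each site, so after positions 24, 55, 137.
Circular molecule, 3 cuts → 3 fragments:
  25–55 → 31 bp
  56–137 → 82 bp
  138–215 then 1–24 → 78 + 24 = 102 bp
Sorted largest to smallest: 102, 82, 31 bp.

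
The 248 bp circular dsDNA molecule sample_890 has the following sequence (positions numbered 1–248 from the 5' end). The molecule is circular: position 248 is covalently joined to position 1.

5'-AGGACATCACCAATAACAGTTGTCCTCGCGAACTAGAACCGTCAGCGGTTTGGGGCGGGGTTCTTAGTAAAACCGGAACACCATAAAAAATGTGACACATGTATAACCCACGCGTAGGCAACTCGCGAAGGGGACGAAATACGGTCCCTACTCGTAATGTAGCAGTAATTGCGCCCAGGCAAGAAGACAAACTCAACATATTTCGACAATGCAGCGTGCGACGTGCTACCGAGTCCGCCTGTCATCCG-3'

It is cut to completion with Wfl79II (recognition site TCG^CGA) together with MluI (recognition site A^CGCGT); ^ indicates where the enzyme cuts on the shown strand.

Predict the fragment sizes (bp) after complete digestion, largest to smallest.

151, 82, 15 bp

Wfl79II sites (TCGCGA) start at positions 26, 123.
Wfl79II cuts after base 3 of each site, so after positions 28, 125.
The MluI site (ACGCGT) starts at position 110.
MluI cuts after the first base of each site, so after position 110.
Combined cut positions: 28, 110, 125.
Circular molecule, 3 cuts → 3 fragments:
  29–110 → 82 bp
  111–125 → 15 bp
  126–248 then 1–28 → 123 + 28 = 151 bp
Sorted largest to smallest: 151, 82, 15 bp.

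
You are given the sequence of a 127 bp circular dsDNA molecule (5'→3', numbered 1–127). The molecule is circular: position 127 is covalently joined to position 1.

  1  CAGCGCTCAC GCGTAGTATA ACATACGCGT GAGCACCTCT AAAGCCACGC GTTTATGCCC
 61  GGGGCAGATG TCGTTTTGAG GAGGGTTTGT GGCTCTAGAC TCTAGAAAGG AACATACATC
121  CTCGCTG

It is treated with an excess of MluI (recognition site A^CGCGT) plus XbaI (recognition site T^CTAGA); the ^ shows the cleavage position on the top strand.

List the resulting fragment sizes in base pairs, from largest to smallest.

MluI sites (ACGCGT) start at positions 9, 25, 47.
MluI cuts after the first base of each site, so after positions 9, 25, 47.
XbaI sites (TCTAGA) start at positions 94, 101.
XbaI cuts after the first base of each site, so after positions 94, 101.
Combined cut positions: 9, 25, 47, 94, 101.
Circular molecule, 5 cuts → 5 fragments:
  10–25 → 16 bp
  26–47 → 22 bp
  48–94 → 47 bp
  95–101 → 7 bp
  102–127 then 1–9 → 26 + 9 = 35 bp
Sorted largest to smallest: 47, 35, 22, 16, 7 bp.

47, 35, 22, 16, 7 bp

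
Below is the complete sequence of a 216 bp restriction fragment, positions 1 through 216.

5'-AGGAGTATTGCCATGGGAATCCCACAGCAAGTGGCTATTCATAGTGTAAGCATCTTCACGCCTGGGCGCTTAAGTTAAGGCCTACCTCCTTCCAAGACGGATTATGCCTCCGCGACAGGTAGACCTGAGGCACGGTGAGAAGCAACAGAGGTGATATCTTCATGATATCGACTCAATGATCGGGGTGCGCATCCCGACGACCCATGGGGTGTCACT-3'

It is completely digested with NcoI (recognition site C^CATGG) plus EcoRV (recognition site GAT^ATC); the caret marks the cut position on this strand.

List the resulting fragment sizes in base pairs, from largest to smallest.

144, 36, 14, 11, 11 bp

NcoI sites (CCATGG) start at positions 11, 202.
NcoI cuts after the first base of each site, so after positions 11, 202.
EcoRV sites (GATATC) start at positions 153, 164.
EcoRV cuts after base 3 of each site, so after positions 155, 166.
Combined cut positions: 11, 155, 166, 202.
Linear molecule, 4 cuts → 5 fragments:
  1–11 → 11 bp
  12–155 → 144 bp
  156–166 → 11 bp
  167–202 → 36 bp
  203–216 → 14 bp
Sorted largest to smallest: 144, 36, 14, 11, 11 bp.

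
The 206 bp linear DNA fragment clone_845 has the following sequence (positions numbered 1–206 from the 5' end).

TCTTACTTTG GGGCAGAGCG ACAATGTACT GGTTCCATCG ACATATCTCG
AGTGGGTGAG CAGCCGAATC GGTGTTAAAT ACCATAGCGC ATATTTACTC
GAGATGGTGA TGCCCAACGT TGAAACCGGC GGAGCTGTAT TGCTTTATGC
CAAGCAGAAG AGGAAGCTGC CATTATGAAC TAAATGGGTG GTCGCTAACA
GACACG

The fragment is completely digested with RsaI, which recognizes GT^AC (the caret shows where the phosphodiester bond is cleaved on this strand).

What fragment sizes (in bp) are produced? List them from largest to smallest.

179, 27 bp

The RsaI site (GTAC) starts at position 26.
RsaI cuts after base 2 of each site, so after position 27.
Linear molecule, 1 cut → 2 fragments:
  1–27 → 27 bp
  28–206 → 179 bp
Sorted largest to smallest: 179, 27 bp.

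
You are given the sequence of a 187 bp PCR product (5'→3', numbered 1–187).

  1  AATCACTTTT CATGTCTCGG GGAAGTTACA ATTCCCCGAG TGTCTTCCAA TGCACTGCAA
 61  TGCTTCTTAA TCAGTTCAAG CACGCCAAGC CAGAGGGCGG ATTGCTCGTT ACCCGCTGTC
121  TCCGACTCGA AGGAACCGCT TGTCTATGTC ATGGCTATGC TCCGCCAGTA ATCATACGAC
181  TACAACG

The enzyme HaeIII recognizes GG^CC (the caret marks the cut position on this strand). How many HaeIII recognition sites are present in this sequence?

0

No occurrence of GGCC is present in the sequence.
HaeIII does not cut: 0 sites.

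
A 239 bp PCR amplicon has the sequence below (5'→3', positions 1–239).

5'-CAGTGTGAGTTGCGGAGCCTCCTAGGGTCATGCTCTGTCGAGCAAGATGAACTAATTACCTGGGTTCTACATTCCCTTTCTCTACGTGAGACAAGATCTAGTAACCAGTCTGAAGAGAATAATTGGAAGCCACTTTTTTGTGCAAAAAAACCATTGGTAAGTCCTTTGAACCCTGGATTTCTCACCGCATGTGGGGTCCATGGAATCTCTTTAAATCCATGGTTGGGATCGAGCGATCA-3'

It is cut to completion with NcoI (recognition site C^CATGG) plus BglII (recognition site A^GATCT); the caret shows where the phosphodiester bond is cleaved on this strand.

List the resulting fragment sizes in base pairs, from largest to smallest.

NcoI sites (CCATGG) start at positions 198, 217.
NcoI cuts after the first base of each site, so after positions 198, 217.
The BglII site (AGATCT) starts at position 94.
BglII cuts after the first base of each site, so after position 94.
Combined cut positions: 94, 198, 217.
Linear molecule, 3 cuts → 4 fragments:
  1–94 → 94 bp
  95–198 → 104 bp
  199–217 → 19 bp
  218–239 → 22 bp
Sorted largest to smallest: 104, 94, 22, 19 bp.

104, 94, 22, 19 bp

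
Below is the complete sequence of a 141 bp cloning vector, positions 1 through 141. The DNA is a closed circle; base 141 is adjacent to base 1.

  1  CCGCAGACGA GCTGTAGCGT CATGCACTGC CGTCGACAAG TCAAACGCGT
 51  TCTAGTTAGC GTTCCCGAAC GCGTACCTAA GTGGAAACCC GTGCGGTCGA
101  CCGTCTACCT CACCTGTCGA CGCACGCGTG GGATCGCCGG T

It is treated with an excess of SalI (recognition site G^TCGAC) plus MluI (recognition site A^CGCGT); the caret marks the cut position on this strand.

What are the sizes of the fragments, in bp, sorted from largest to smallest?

SalI sites (GTCGAC) start at positions 32, 96, 116.
SalI cuts after the first base of each site, so after positions 32, 96, 116.
MluI sites (ACGCGT) start at positions 45, 69, 124.
MluI cuts after the first base of each site, so after positions 45, 69, 124.
Combined cut positions: 32, 45, 69, 96, 116, 124.
Circular molecule, 6 cuts → 6 fragments:
  33–45 → 13 bp
  46–69 → 24 bp
  70–96 → 27 bp
  97–116 → 20 bp
  117–124 → 8 bp
  125–141 then 1–32 → 17 + 32 = 49 bp
Sorted largest to smallest: 49, 27, 24, 20, 13, 8 bp.

49, 27, 24, 20, 13, 8 bp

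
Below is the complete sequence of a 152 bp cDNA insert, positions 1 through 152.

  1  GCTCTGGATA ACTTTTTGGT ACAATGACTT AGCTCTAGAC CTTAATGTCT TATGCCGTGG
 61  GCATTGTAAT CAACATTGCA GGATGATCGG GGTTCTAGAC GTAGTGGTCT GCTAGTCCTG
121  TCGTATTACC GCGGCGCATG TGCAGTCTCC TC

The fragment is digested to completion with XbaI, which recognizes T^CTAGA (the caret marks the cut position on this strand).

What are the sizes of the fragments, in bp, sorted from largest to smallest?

60, 58, 34 bp

XbaI sites (TCTAGA) start at positions 34, 94.
XbaI cuts after the first base of each site, so after positions 34, 94.
Linear molecule, 2 cuts → 3 fragments:
  1–34 → 34 bp
  35–94 → 60 bp
  95–152 → 58 bp
Sorted largest to smallest: 60, 58, 34 bp.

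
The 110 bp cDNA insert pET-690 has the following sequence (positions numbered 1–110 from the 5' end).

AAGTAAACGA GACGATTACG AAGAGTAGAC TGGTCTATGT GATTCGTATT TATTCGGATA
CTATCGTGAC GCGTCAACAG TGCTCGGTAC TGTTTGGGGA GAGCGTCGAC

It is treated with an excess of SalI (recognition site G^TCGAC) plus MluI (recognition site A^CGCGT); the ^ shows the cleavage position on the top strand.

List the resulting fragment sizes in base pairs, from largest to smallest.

The SalI site (GTCGAC) starts at position 105.
SalI cuts after the first base of each site, so after position 105.
The MluI site (ACGCGT) starts at position 69.
MluI cuts after the first base of each site, so after position 69.
Combined cut positions: 69, 105.
Linear molecule, 2 cuts → 3 fragments:
  1–69 → 69 bp
  70–105 → 36 bp
  106–110 → 5 bp
Sorted largest to smallest: 69, 36, 5 bp.

69, 36, 5 bp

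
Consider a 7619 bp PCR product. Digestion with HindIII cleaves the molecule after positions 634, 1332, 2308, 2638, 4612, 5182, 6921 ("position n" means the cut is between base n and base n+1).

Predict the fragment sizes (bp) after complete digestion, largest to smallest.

Linear molecule, 7 cuts → 8 fragments:
  634 − 0 = 634 bp
  1332 − 634 = 698 bp
  2308 − 1332 = 976 bp
  2638 − 2308 = 330 bp
  4612 − 2638 = 1974 bp
  5182 − 4612 = 570 bp
  6921 − 5182 = 1739 bp
  7619 − 6921 = 698 bp
Sorted largest to smallest: 1974, 1739, 976, 698, 698, 634, 570, 330 bp.

1974, 1739, 976, 698, 698, 634, 570, 330 bp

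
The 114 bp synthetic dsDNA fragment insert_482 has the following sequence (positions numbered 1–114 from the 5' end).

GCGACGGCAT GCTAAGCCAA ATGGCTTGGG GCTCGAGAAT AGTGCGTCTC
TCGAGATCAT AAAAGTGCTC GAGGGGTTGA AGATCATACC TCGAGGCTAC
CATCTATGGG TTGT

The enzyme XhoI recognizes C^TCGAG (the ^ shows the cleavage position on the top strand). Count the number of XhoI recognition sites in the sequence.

4

CTCGAG occurs starting at positions 32, 50, 68, 90.
XhoI cuts at 4 sites.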